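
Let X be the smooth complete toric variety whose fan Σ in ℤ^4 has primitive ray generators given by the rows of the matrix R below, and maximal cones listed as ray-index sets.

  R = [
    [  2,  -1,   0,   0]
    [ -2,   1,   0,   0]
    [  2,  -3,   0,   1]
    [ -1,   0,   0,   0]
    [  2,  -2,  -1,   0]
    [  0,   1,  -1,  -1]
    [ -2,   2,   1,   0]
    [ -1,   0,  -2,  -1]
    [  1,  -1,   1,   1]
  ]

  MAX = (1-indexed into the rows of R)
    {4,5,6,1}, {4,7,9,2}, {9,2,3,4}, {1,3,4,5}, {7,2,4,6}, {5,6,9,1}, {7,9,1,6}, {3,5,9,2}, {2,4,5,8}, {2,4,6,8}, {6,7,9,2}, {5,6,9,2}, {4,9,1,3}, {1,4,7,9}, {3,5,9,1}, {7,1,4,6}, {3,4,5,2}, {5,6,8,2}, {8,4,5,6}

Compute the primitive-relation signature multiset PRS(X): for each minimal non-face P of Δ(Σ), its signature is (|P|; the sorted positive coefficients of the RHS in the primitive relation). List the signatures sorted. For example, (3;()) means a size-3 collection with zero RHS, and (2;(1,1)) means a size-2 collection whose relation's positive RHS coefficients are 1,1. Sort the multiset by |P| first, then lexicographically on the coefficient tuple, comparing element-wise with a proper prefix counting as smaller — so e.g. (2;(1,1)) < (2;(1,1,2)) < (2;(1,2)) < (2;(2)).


Σ has 11 primitive collections:

  P = {1,2}:  v_{1} + v_{2} = 0  ⟹  sig = (2;())
  P = {5,7}:  v_{5} + v_{7} = 0  ⟹  sig = (2;())
  P = {3,6}:  v_{3} + v_{6} = v_{5}  ⟹  sig = (2;(1))
  P = {3,7}:  v_{3} + v_{7} = v_{4} + v_{9}  ⟹  sig = (2;(1,1))
  P = {8,9}:  v_{8} + v_{9} = v_{2} + v_{5}  ⟹  sig = (2;(1,1))
  P = {1,8}:  v_{1} + v_{8} = v_{4} + v_{5} + v_{6}  ⟹  sig = (2;(1,1,1))
  P = {7,8}:  v_{7} + v_{8} = v_{2} + v_{4} + v_{6}  ⟹  sig = (2;(1,1,1))
  P = {3,8}:  v_{3} + v_{8} = v_{2} + v_{4} + 2·v_{5}  ⟹  sig = (2;(1,1,2))
  P = {4,6,9}:  v_{4} + v_{6} + v_{9} = 0  ⟹  sig = (3;())
  P = {4,5,9}:  v_{4} + v_{5} + v_{9} = v_{3}  ⟹  sig = (3;(1))
  P = {2,4,5,6}:  v_{2} + v_{4} + v_{5} + v_{6} = v_{8}  ⟹  sig = (4;(1))

Sorted signature multiset PRS(X):
{ (2;()) ×2,  (2;(1)),  (2;(1,1)) ×2,  (2;(1,1,1)) ×2,  (2;(1,1,2)),  (3;()),  (3;(1)),  (4;(1)) }


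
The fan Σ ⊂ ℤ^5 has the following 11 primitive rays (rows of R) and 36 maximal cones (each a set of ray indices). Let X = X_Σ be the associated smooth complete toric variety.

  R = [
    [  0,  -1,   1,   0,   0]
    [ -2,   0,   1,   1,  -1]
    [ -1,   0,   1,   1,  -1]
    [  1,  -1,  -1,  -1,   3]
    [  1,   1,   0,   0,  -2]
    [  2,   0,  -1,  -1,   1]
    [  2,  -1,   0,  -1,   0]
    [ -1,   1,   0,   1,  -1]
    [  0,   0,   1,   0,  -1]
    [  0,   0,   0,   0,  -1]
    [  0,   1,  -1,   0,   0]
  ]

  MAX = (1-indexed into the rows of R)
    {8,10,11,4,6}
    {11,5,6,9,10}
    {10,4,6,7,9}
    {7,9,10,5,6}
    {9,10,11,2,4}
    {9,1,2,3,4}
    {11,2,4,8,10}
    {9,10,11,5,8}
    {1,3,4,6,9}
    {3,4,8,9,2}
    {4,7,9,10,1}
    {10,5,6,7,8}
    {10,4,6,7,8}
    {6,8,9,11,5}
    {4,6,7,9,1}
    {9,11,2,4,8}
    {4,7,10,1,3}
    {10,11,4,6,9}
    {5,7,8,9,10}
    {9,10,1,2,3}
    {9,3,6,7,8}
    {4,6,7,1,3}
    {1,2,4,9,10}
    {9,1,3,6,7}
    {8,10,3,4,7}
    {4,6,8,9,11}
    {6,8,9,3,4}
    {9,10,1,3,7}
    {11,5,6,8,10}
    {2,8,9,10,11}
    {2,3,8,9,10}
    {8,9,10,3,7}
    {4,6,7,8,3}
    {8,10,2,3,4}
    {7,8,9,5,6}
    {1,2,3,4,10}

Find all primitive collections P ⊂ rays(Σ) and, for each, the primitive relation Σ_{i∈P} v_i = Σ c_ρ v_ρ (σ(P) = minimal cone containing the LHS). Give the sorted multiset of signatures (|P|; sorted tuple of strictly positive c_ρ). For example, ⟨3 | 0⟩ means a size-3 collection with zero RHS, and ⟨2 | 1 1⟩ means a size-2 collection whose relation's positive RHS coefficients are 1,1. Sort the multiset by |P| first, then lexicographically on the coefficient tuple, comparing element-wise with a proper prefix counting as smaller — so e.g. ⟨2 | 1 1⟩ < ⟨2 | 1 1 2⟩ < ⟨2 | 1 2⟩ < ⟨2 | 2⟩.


|primitive collections| = 17. Relations:

  P={1,11}:  v_{1} + v_{11} = 0  ⇒ sig = ⟨2 | 0⟩
  P={2,6}:  v_{2} + v_{6} = 0  ⇒ sig = ⟨2 | 0⟩
  P={1,8}:  v_{1} + v_{8} = v_{3}  ⇒ sig = ⟨2 | 1⟩
  P={3,11}:  v_{3} + v_{11} = v_{8}  ⇒ sig = ⟨2 | 1⟩
  P={4,5}:  v_{4} + v_{5} = v_{6}  ⇒ sig = ⟨2 | 1⟩
  P={2,7}:  v_{2} + v_{7} = v_{1} + v_{10}  ⇒ sig = ⟨2 | 1 1⟩
  P={7,11}:  v_{7} + v_{11} = v_{6} + v_{10}  ⇒ sig = ⟨2 | 1 1⟩
  P={1,5}:  v_{1} + v_{5} = v_{7} + v_{8} + v_{9}  ⇒ sig = ⟨2 | 1 1 1⟩
  P={2,5}:  v_{2} + v_{5} = v_{8} + v_{9} + v_{10}  ⇒ sig = ⟨2 | 1 1 1⟩
  P={3,5}:  v_{3} + v_{5} = v_{7} + 2·v_{8} + v_{9}  ⇒ sig = ⟨2 | 1 1 2⟩
  P={1,6,10}:  v_{1} + v_{6} + v_{10} = v_{7}  ⇒ sig = ⟨3 | 1⟩
  P={3,6,10}:  v_{3} + v_{6} + v_{10} = v_{7} + v_{8}  ⇒ sig = ⟨3 | 1 1⟩
  P={4,8,9,10}:  v_{4} + v_{8} + v_{9} + v_{10} = 0  ⇒ sig = ⟨4 | 0⟩
  P={3,4,9,10}:  v_{3} + v_{4} + v_{9} + v_{10} = v_{1}  ⇒ sig = ⟨4 | 1⟩
  P={6,8,9,10}:  v_{6} + v_{8} + v_{9} + v_{10} = v_{5}  ⇒ sig = ⟨4 | 1⟩
  P={4,7,8,9}:  v_{4} + v_{7} + v_{8} + v_{9} = v_{1} + v_{6}  ⇒ sig = ⟨4 | 1 1⟩
  P={3,4,7,9}:  v_{3} + v_{4} + v_{7} + v_{9} = 2·v_{1} + v_{6}  ⇒ sig = ⟨4 | 1 2⟩

Hence PRS(X_Σ) =
    |P|=2: 10 collections, coeffs (), (), (1), (1), (1), (1,1), (1,1), (1,1,1), (1,1,1), (1,1,2)
    |P|=3: 2 collections, coeffs (1), (1,1)
    |P|=4: 5 collections, coeffs (), (1), (1), (1,1), (1,2)


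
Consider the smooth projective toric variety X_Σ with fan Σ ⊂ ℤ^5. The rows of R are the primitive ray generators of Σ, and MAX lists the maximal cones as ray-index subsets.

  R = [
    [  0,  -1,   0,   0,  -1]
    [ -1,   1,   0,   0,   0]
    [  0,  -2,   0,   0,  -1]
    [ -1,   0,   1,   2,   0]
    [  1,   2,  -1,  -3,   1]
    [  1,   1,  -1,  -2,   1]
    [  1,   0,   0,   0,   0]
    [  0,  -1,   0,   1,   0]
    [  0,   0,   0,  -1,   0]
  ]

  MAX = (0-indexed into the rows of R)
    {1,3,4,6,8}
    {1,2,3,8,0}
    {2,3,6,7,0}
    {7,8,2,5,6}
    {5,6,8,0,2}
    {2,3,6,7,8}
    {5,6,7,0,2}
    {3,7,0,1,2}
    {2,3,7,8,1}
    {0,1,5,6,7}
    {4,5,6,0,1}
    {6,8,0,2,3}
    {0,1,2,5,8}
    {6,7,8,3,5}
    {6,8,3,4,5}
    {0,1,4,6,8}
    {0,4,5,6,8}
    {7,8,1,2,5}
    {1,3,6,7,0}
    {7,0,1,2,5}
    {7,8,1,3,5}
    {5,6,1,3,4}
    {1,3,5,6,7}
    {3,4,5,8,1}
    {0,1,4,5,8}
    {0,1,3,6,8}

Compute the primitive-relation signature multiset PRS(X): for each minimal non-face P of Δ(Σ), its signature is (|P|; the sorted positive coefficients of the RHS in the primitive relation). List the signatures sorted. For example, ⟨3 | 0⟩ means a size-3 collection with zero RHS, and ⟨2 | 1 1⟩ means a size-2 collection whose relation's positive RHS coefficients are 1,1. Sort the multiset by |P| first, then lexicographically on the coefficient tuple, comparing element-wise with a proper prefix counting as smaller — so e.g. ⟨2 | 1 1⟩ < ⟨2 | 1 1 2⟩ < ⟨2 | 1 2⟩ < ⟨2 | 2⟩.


Σ has 9 primitive collections:

  P = {4,7}:  v_{4} + v_{7} = v_{5}  so sig = ⟨2 | 1⟩
  P = {2,4}:  v_{2} + v_{4} = v_{0} + v_{5} + v_{8}  so sig = ⟨2 | 1 1 1⟩
  P = {0,3,5}:  v_{0} + v_{3} + v_{5} = 0  so sig = ⟨3 | 0⟩
  P = {0,7,8}:  v_{0} + v_{7} + v_{8} = v_{2}  so sig = ⟨3 | 1⟩
  P = {1,2,6}:  v_{1} + v_{2} + v_{6} = v_{0}  so sig = ⟨3 | 1⟩
  P = {2,3,5}:  v_{2} + v_{3} + v_{5} = v_{7} + v_{8}  so sig = ⟨3 | 1 1⟩
  P = {0,3,4}:  v_{0} + v_{3} + v_{4} = v_{1} + v_{6} + v_{8}  so sig = ⟨3 | 1 1 1⟩
  P = {1,6,7,8}:  v_{1} + v_{6} + v_{7} + v_{8} = 0  so sig = ⟨4 | 0⟩
  P = {1,5,6,8}:  v_{1} + v_{5} + v_{6} + v_{8} = v_{4}  so sig = ⟨4 | 1⟩

Hence PRS(X_Σ) =
[⟨2 | 1⟩, ⟨2 | 1 1 1⟩, ⟨3 | 0⟩, ⟨3 | 1⟩, ⟨3 | 1⟩, ⟨3 | 1 1⟩, ⟨3 | 1 1 1⟩, ⟨4 | 0⟩, ⟨4 | 1⟩]


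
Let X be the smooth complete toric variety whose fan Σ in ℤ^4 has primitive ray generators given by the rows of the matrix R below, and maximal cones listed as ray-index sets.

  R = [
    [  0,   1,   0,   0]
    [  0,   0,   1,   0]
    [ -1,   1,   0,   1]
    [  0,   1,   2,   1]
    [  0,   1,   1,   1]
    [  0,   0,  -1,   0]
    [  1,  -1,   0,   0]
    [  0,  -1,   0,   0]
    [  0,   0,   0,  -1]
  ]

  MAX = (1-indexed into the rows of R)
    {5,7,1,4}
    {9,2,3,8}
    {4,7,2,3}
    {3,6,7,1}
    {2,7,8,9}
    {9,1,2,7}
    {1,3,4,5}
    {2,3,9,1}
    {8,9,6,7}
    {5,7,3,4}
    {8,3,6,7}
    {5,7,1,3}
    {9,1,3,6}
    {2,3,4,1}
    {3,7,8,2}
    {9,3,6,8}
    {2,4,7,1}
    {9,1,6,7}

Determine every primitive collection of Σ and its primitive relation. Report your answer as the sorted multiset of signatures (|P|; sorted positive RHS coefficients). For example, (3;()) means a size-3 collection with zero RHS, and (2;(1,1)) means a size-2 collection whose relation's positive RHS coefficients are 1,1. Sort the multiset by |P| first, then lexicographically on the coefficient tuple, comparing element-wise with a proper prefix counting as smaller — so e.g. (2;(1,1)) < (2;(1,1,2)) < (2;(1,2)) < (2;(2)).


The 12 primitive collections of Σ (r=9, n=4):

  {1,8}:  v_{1} + v_{8} = 0 — sig = (2;())
  {2,6}:  v_{2} + v_{6} = 0 — sig = (2;())
  {2,5}:  v_{2} + v_{5} = v_{4} — sig = (2;(1))
  {4,6}:  v_{4} + v_{6} = v_{5} — sig = (2;(1))
  {5,9}:  v_{5} + v_{9} = v_{1} + v_{2} — sig = (2;(1,1))
  {5,6}:  v_{5} + v_{6} = v_{1} + v_{3} + v_{7} — sig = (2;(1,1,1))
  {5,8}:  v_{5} + v_{8} = v_{2} + v_{3} + v_{7} — sig = (2;(1,1,1))
  {4,8}:  v_{4} + v_{8} = 2·v_{2} + v_{3} + v_{7} — sig = (2;(1,1,2))
  {4,9}:  v_{4} + v_{9} = v_{1} + 2·v_{2} — sig = (2;(1,2))
  {3,7,9}:  v_{3} + v_{7} + v_{9} = 0 — sig = (3;())
  {1,2,3,7}:  v_{1} + v_{2} + v_{3} + v_{7} = v_{5} — sig = (4;(1))
  {1,3,4,7}:  v_{1} + v_{3} + v_{4} + v_{7} = 2·v_{5} — sig = (4;(2))

Signatures (|P|; sorted positive RHS coefficients), sorted:
[(2;()), (2;()), (2;(1)), (2;(1)), (2;(1,1)), (2;(1,1,1)), (2;(1,1,1)), (2;(1,1,2)), (2;(1,2)), (3;()), (4;(1)), (4;(2))]


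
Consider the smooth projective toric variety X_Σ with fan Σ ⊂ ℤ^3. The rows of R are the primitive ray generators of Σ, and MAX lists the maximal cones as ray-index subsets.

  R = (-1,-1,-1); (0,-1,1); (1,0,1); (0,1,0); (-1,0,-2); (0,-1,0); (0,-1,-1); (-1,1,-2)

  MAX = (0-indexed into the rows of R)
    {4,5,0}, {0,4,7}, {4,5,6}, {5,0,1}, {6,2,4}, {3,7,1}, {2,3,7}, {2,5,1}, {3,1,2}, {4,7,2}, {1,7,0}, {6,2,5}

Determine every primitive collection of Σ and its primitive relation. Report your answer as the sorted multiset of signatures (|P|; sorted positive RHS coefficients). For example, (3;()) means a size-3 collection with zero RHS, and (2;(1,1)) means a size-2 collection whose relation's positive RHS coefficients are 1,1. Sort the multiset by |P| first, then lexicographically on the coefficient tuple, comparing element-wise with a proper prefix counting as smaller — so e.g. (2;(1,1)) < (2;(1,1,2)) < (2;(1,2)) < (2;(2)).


12 collections generate NE(X_Σ); each relation:

  P = {3,5}:  v_{3} + v_{5} = 0  →  sig = (2;())
  P = {0,2}:  v_{0} + v_{2} = v_{5}  →  sig = (2;(1))
  P = {1,4}:  v_{1} + v_{4} = v_{0}  →  sig = (2;(1))
  P = {3,4}:  v_{3} + v_{4} = v_{7}  →  sig = (2;(1))
  P = {5,7}:  v_{5} + v_{7} = v_{4}  →  sig = (2;(1))
  P = {0,3}:  v_{0} + v_{3} = v_{1} + v_{7}  →  sig = (2;(1,1))
  P = {3,6}:  v_{3} + v_{6} = v_{2} + v_{4}  →  sig = (2;(1,1))
  P = {0,6}:  v_{0} + v_{6} = v_{4} + 2·v_{5}  →  sig = (2;(1,2))
  P = {6,7}:  v_{6} + v_{7} = v_{2} + 2·v_{4}  →  sig = (2;(1,2))
  P = {1,6}:  v_{1} + v_{6} = 2·v_{5}  →  sig = (2;(2))
  P = {1,2,7}:  v_{1} + v_{2} + v_{7} = 0  →  sig = (3;())
  P = {2,4,5}:  v_{2} + v_{4} + v_{5} = v_{6}  →  sig = (3;(1))

so the primitive-relation signature multiset is
    (2;())
    (2;(1))
    (2;(1))
    (2;(1))
    (2;(1))
    (2;(1,1))
    (2;(1,1))
    (2;(1,2))
    (2;(1,2))
    (2;(2))
    (3;())
    (3;(1))


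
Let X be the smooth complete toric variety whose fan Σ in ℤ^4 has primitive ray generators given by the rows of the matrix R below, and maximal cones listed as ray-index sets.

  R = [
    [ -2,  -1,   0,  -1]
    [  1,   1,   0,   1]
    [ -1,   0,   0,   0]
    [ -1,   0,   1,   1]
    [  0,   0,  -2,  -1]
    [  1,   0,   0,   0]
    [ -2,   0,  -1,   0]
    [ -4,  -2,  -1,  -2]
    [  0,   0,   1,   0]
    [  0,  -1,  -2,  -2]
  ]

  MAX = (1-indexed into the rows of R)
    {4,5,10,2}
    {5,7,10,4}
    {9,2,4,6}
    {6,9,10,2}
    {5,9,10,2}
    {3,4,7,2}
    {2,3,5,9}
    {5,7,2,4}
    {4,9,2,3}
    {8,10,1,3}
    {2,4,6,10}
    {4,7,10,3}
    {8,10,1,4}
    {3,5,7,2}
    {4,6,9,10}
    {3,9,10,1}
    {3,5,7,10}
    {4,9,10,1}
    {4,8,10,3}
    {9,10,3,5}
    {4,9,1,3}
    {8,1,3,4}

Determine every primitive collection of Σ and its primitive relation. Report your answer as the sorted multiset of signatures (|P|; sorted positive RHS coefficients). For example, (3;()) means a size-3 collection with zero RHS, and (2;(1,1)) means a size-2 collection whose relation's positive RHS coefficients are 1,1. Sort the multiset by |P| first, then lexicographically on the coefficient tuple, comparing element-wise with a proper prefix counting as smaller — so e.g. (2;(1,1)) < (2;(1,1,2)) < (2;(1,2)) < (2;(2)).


|primitive collections| = 20. Relations:

  • {3,6}:  v_{3} + v_{6} = 0  ⟹  sig = (2;())
  • {1,2}:  v_{1} + v_{2} = v_{3}  ⟹  sig = (2;(1))
  • {5,6}:  v_{5} + v_{6} = v_{2} + v_{10}  ⟹  sig = (2;(1,1))
  • {6,7}:  v_{6} + v_{7} = v_{4} + v_{5}  ⟹  sig = (2;(1,1))
  • {1,6}:  v_{1} + v_{6} = v_{4} + v_{9} + v_{10}  ⟹  sig = (2;(1,1,1))
  • {6,8}:  v_{6} + v_{8} = v_{1} + v_{4} + v_{10}  ⟹  sig = (2;(1,1,1))
  • {2,8}:  v_{2} + v_{8} = 2·v_{3} + v_{4} + v_{10}  ⟹  sig = (2;(1,1,2))
  • {1,7}:  v_{1} + v_{7} = 3·v_{3} + v_{4} + v_{10}  ⟹  sig = (2;(1,1,3))
  • {1,5}:  v_{1} + v_{5} = 2·v_{3} + v_{10}  ⟹  sig = (2;(1,2))
  • {5,8}:  v_{5} + v_{8} = 3·v_{3} + v_{4} + 2·v_{10}  ⟹  sig = (2;(1,2,3))
  • {7,9}:  v_{7} + v_{9} = 2·v_{3}  ⟹  sig = (2;(2))
  • {8,9}:  v_{8} + v_{9} = 2·v_{1}  ⟹  sig = (2;(2))
  • {7,8}:  v_{7} + v_{8} = 4·v_{3} + 2·v_{4} + 2·v_{10}  ⟹  sig = (2;(2,2,4))
  • {2,3,10}:  v_{2} + v_{3} + v_{10} = v_{5}  ⟹  sig = (3;(1))
  • {3,4,5}:  v_{3} + v_{4} + v_{5} = v_{7}  ⟹  sig = (3;(1))
  • {4,5,9}:  v_{4} + v_{5} + v_{9} = v_{3}  ⟹  sig = (3;(1))
  • {2,7,10}:  v_{2} + v_{7} + v_{10} = v_{4} + 2·v_{5}  ⟹  sig = (3;(1,2))
  • {2,4,9,10}:  v_{2} + v_{4} + v_{9} + v_{10} = 0  ⟹  sig = (4;())
  • {1,3,4,10}:  v_{1} + v_{3} + v_{4} + v_{10} = v_{8}  ⟹  sig = (4;(1))
  • {3,4,9,10}:  v_{3} + v_{4} + v_{9} + v_{10} = v_{1}  ⟹  sig = (4;(1))

Sorted signature multiset PRS(X):
    |P|=2: 13 collections, coeffs (), (1), (1,1), (1,1), (1,1,1), (1,1,1), (1,1,2), (1,1,3), (1,2), (1,2,3), (2), (2), (2,2,4)
    |P|=3: 4 collections, coeffs (1), (1), (1), (1,2)
    |P|=4: 3 collections, coeffs (), (1), (1)


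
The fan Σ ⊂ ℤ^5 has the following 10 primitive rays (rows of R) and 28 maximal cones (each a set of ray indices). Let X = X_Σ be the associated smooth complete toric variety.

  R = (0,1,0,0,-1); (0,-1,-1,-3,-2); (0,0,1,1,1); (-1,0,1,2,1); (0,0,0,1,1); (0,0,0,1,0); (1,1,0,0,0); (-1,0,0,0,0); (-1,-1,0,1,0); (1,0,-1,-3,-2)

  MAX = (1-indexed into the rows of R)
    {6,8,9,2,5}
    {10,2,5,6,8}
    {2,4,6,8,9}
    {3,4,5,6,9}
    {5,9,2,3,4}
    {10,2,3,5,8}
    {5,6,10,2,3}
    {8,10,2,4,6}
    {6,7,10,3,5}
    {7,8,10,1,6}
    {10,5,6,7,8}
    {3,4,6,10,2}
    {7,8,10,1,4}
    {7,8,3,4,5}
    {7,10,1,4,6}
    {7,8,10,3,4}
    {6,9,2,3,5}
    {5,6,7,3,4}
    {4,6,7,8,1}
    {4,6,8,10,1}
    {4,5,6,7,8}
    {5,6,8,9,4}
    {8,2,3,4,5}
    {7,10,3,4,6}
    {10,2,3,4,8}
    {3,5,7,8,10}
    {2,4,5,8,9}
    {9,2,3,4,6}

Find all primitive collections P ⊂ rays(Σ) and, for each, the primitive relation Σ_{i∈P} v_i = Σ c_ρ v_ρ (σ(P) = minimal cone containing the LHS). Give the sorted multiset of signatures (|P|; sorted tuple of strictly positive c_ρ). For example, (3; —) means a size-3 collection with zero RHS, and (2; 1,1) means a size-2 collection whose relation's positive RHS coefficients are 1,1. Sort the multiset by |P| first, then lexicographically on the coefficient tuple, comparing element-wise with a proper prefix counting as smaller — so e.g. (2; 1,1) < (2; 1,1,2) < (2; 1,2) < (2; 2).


Σ has 12 primitive collections:

  • {2,7}:  v_{2} + v_{7} = v_{10} — sig = (2; 1)
  • {7,9}:  v_{7} + v_{9} = v_{6} — sig = (2; 1)
  • {9,10}:  v_{9} + v_{10} = v_{2} + v_{6} — sig = (2; 1,1)
  • {1,5}:  v_{1} + v_{5} = v_{6} + v_{7} + v_{8} — sig = (2; 1,1,1)
  • {1,2}:  v_{1} + v_{2} = v_{4} + v_{6} + v_{8} + 2·v_{10} — sig = (2; 1,1,1,2)
  • {1,9}:  v_{1} + v_{9} = v_{4} + 2·v_{6} + v_{8} + v_{10} — sig = (2; 1,1,1,2)
  • {1,3}:  v_{1} + v_{3} = 2·v_{4} + v_{7} + v_{10} — sig = (2; 1,1,2)
  • {4,5,10}:  v_{4} + v_{5} + v_{10} = 0 — sig = (3; —)
  • {3,6,8}:  v_{3} + v_{6} + v_{8} = v_{4} — sig = (3; 1)
  • {3,8,9}:  v_{3} + v_{8} + v_{9} = v_{2} + 2·v_{4} + v_{5} — sig = (3; 1,1,2)
  • {2,4,5,6}:  v_{2} + v_{4} + v_{5} + v_{6} = v_{9} — sig = (4; 1)
  • {4,6,7,8,10}:  v_{4} + v_{6} + v_{7} + v_{8} + v_{10} = v_{1} — sig = (5; 1)

Signatures (|P|; sorted positive RHS coefficients), sorted:
[(2; 1), (2; 1), (2; 1,1), (2; 1,1,1), (2; 1,1,1,2), (2; 1,1,1,2), (2; 1,1,2), (3; —), (3; 1), (3; 1,1,2), (4; 1), (5; 1)]


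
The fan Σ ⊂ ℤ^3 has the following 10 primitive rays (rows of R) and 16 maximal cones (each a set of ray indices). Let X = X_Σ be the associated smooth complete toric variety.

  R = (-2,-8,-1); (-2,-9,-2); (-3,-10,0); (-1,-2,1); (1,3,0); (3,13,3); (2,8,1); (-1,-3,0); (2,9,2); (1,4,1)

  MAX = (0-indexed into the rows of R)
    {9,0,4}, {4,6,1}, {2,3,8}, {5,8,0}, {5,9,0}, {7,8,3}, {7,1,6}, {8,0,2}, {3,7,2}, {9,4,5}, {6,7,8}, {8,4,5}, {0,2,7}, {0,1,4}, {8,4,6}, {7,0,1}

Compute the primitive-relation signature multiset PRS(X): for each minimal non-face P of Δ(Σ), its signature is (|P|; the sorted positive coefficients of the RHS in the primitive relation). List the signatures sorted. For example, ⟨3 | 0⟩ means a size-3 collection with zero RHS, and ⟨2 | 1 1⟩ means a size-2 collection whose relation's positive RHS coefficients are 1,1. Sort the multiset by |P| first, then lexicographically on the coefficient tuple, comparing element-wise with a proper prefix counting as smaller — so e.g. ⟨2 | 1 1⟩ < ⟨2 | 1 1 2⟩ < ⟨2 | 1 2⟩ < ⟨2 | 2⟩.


Σ has 25 primitive collections:

  {0,6}:  v_{0} + v_{6} = 0  ⟹  sig = ⟨2 | 0⟩
  {1,8}:  v_{1} + v_{8} = 0  ⟹  sig = ⟨2 | 0⟩
  {4,7}:  v_{4} + v_{7} = 0  ⟹  sig = ⟨2 | 0⟩
  {0,3}:  v_{0} + v_{3} = v_{2}  ⟹  sig = ⟨2 | 1⟩
  {1,5}:  v_{1} + v_{5} = v_{9}  ⟹  sig = ⟨2 | 1⟩
  {2,6}:  v_{2} + v_{6} = v_{3}  ⟹  sig = ⟨2 | 1⟩
  {8,9}:  v_{8} + v_{9} = v_{5}  ⟹  sig = ⟨2 | 1⟩
  {1,3}:  v_{1} + v_{3} = v_{0} + v_{7}  ⟹  sig = ⟨2 | 1 1⟩
  {1,9}:  v_{1} + v_{9} = v_{0} + v_{4}  ⟹  sig = ⟨2 | 1 1⟩
  {3,4}:  v_{3} + v_{4} = v_{0} + v_{8}  ⟹  sig = ⟨2 | 1 1⟩
  {3,6}:  v_{3} + v_{6} = v_{7} + v_{8}  ⟹  sig = ⟨2 | 1 1⟩
  {6,9}:  v_{6} + v_{9} = v_{4} + v_{8}  ⟹  sig = ⟨2 | 1 1⟩
  {7,9}:  v_{7} + v_{9} = v_{0} + v_{8}  ⟹  sig = ⟨2 | 1 1⟩
  {1,2}:  v_{1} + v_{2} = 2·v_{0} + v_{7}  ⟹  sig = ⟨2 | 1 2⟩
  {2,4}:  v_{2} + v_{4} = 2·v_{0} + v_{8}  ⟹  sig = ⟨2 | 1 2⟩
  {5,6}:  v_{5} + v_{6} = v_{4} + 2·v_{8}  ⟹  sig = ⟨2 | 1 2⟩
  {5,7}:  v_{5} + v_{7} = v_{0} + 2·v_{8}  ⟹  sig = ⟨2 | 1 2⟩
  {3,9}:  v_{3} + v_{9} = 2·v_{0} + 2·v_{8}  ⟹  sig = ⟨2 | 2 2⟩
  {2,9}:  v_{2} + v_{9} = 3·v_{0} + 2·v_{8}  ⟹  sig = ⟨2 | 2 3⟩
  {3,5}:  v_{3} + v_{5} = 2·v_{0} + 3·v_{8}  ⟹  sig = ⟨2 | 2 3⟩
  {2,5}:  v_{2} + v_{5} = 3·v_{0} + 3·v_{8}  ⟹  sig = ⟨2 | 3 3⟩
  {0,4,8}:  v_{0} + v_{4} + v_{8} = v_{9}  ⟹  sig = ⟨3 | 1⟩
  {0,7,8}:  v_{0} + v_{7} + v_{8} = v_{3}  ⟹  sig = ⟨3 | 1⟩
  {0,4,5}:  v_{0} + v_{4} + v_{5} = 2·v_{9}  ⟹  sig = ⟨3 | 2⟩
  {2,7,8}:  v_{2} + v_{7} + v_{8} = 2·v_{3}  ⟹  sig = ⟨3 | 2⟩

Signatures (|P|; sorted positive RHS coefficients), sorted:
[⟨2 | 0⟩, ⟨2 | 0⟩, ⟨2 | 0⟩, ⟨2 | 1⟩, ⟨2 | 1⟩, ⟨2 | 1⟩, ⟨2 | 1⟩, ⟨2 | 1 1⟩, ⟨2 | 1 1⟩, ⟨2 | 1 1⟩, ⟨2 | 1 1⟩, ⟨2 | 1 1⟩, ⟨2 | 1 1⟩, ⟨2 | 1 2⟩, ⟨2 | 1 2⟩, ⟨2 | 1 2⟩, ⟨2 | 1 2⟩, ⟨2 | 2 2⟩, ⟨2 | 2 3⟩, ⟨2 | 2 3⟩, ⟨2 | 3 3⟩, ⟨3 | 1⟩, ⟨3 | 1⟩, ⟨3 | 2⟩, ⟨3 | 2⟩]


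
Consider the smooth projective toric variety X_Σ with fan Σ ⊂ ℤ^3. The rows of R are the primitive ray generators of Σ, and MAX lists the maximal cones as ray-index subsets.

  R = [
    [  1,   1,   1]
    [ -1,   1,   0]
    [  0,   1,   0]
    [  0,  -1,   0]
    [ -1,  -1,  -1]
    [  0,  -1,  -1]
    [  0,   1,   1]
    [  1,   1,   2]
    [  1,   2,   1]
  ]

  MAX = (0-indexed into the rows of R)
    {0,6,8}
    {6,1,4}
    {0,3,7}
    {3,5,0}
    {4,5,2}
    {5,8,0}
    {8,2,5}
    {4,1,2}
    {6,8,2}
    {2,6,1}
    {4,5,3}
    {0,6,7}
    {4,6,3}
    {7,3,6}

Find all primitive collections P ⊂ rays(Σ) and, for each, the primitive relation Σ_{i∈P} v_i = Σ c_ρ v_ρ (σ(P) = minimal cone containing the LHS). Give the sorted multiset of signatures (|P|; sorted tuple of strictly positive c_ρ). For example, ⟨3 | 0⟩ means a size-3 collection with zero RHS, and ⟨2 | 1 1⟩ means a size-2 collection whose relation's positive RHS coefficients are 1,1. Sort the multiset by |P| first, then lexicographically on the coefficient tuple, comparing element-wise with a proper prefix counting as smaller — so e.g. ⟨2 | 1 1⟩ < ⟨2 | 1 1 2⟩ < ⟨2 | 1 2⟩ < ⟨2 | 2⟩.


Minimal non-faces — 17 found among 9 rays, 14 max cones:

  {0,4}:  v_{0} + v_{4} = 0  ⟹  sig = ⟨2 | 0⟩
  {2,3}:  v_{2} + v_{3} = 0  ⟹  sig = ⟨2 | 0⟩
  {5,6}:  v_{5} + v_{6} = 0  ⟹  sig = ⟨2 | 0⟩
  {0,2}:  v_{0} + v_{2} = v_{8}  ⟹  sig = ⟨2 | 1⟩
  {3,8}:  v_{3} + v_{8} = v_{0}  ⟹  sig = ⟨2 | 1⟩
  {4,8}:  v_{4} + v_{8} = v_{2}  ⟹  sig = ⟨2 | 1⟩
  {0,1}:  v_{0} + v_{1} = v_{2} + v_{6}  ⟹  sig = ⟨2 | 1 1⟩
  {1,3}:  v_{1} + v_{3} = v_{4} + v_{6}  ⟹  sig = ⟨2 | 1 1⟩
  {1,5}:  v_{1} + v_{5} = v_{2} + v_{4}  ⟹  sig = ⟨2 | 1 1⟩
  {2,7}:  v_{2} + v_{7} = v_{0} + v_{6}  ⟹  sig = ⟨2 | 1 1⟩
  {4,7}:  v_{4} + v_{7} = v_{3} + v_{6}  ⟹  sig = ⟨2 | 1 1⟩
  {5,7}:  v_{5} + v_{7} = v_{0} + v_{3}  ⟹  sig = ⟨2 | 1 1⟩
  {1,8}:  v_{1} + v_{8} = 2·v_{2} + v_{6}  ⟹  sig = ⟨2 | 1 2⟩
  {7,8}:  v_{7} + v_{8} = 2·v_{0} + v_{6}  ⟹  sig = ⟨2 | 1 2⟩
  {1,7}:  v_{1} + v_{7} = 2·v_{6}  ⟹  sig = ⟨2 | 2⟩
  {0,3,6}:  v_{0} + v_{3} + v_{6} = v_{7}  ⟹  sig = ⟨3 | 1⟩
  {2,4,6}:  v_{2} + v_{4} + v_{6} = v_{1}  ⟹  sig = ⟨3 | 1⟩

Hence PRS(X_Σ) =
{ ⟨2 | 0⟩ ×3,  ⟨2 | 1⟩ ×3,  ⟨2 | 1 1⟩ ×6,  ⟨2 | 1 2⟩ ×2,  ⟨2 | 2⟩,  ⟨3 | 1⟩ ×2 }


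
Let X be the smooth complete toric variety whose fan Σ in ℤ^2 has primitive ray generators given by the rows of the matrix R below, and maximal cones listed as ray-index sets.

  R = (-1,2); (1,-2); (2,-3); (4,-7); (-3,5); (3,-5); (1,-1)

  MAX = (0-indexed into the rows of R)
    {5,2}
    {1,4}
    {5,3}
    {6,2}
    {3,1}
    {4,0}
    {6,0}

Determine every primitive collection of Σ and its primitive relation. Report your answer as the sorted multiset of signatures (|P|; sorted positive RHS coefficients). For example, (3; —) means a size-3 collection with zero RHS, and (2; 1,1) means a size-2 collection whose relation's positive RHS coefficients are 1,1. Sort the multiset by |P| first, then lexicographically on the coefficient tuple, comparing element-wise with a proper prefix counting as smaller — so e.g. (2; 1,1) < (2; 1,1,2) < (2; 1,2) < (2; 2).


14 minimal non-faces of Δ(Σ) (on 7 rays):

  P = {0,1}:  v_{0} + v_{1} = 0  →  sig = (2; —)
  P = {4,5}:  v_{4} + v_{5} = 0  →  sig = (2; —)
  P = {0,2}:  v_{0} + v_{2} = v_{6}  →  sig = (2; 1)
  P = {0,3}:  v_{0} + v_{3} = v_{5}  →  sig = (2; 1)
  P = {0,5}:  v_{0} + v_{5} = v_{2}  →  sig = (2; 1)
  P = {1,2}:  v_{1} + v_{2} = v_{5}  →  sig = (2; 1)
  P = {1,5}:  v_{1} + v_{5} = v_{3}  →  sig = (2; 1)
  P = {1,6}:  v_{1} + v_{6} = v_{2}  →  sig = (2; 1)
  P = {2,4}:  v_{2} + v_{4} = v_{0}  →  sig = (2; 1)
  P = {3,4}:  v_{3} + v_{4} = v_{1}  →  sig = (2; 1)
  P = {3,6}:  v_{3} + v_{6} = v_{2} + v_{5}  →  sig = (2; 1,1)
  P = {2,3}:  v_{2} + v_{3} = 2·v_{5}  →  sig = (2; 2)
  P = {4,6}:  v_{4} + v_{6} = 2·v_{0}  →  sig = (2; 2)
  P = {5,6}:  v_{5} + v_{6} = 2·v_{2}  →  sig = (2; 2)

so the primitive-relation signature multiset is
    |P|=2: 14 collections, coeffs (), (), (1), (1), (1), (1), (1), (1), (1), (1), (1,1), (2), (2), (2)


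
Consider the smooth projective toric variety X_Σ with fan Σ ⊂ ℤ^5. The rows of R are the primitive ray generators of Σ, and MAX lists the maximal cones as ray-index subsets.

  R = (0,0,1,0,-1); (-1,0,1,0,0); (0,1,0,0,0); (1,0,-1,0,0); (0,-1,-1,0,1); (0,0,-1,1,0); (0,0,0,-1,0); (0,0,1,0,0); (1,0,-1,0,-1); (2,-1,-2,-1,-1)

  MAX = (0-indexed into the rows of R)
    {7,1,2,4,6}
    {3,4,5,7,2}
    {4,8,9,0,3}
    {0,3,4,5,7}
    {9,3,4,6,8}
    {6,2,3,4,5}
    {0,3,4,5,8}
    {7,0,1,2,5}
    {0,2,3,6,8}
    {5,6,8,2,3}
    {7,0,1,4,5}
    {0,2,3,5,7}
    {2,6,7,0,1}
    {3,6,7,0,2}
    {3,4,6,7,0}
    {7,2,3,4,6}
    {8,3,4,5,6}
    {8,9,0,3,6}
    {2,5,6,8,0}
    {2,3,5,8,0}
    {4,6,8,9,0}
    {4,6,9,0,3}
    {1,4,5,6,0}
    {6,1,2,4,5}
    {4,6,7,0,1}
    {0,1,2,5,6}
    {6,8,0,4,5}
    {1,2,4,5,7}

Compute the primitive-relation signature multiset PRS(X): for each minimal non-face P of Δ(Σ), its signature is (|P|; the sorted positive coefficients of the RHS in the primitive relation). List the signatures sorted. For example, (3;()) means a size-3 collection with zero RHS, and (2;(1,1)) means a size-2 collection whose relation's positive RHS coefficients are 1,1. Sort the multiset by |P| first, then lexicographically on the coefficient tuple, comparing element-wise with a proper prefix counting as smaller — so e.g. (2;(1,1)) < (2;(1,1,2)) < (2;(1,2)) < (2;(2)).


Σ has 12 primitive collections:

  {1,3}:  v_{1} + v_{3} = 0 ; sig = (2;())
  {7,8}:  v_{7} + v_{8} = v_{0} + v_{3} ; sig = (2;(1,1))
  {1,8}:  v_{1} + v_{8} = v_{0} + v_{5} + v_{6} ; sig = (2;(1,1,1))
  {2,9}:  v_{2} + v_{9} = v_{3} + v_{6} + v_{8} ; sig = (2;(1,1,1))
  {1,9}:  v_{1} + v_{9} = v_{0} + v_{4} + v_{6} + v_{8} ; sig = (2;(1,1,1,1))
  {7,9}:  v_{7} + v_{9} = 2·v_{0} + 2·v_{3} + v_{4} + v_{6} ; sig = (2;(1,1,2,2))
  {5,9}:  v_{5} + v_{9} = v_{4} + 2·v_{8} ; sig = (2;(1,2))
  {0,2,4}:  v_{0} + v_{2} + v_{4} = 0 ; sig = (3;())
  {5,6,7}:  v_{5} + v_{6} + v_{7} = 0 ; sig = (3;())
  {2,4,8}:  v_{2} + v_{4} + v_{8} = v_{3} + v_{5} + v_{6} ; sig = (3;(1,1,1))
  {0,3,5,6}:  v_{0} + v_{3} + v_{5} + v_{6} = v_{8} ; sig = (4;(1))
  {0,3,4,6,8}:  v_{0} + v_{3} + v_{4} + v_{6} + v_{8} = v_{9} ; sig = (5;(1))

Hence PRS(X_Σ) =
    (2;())
    (2;(1,1))
    (2;(1,1,1))
    (2;(1,1,1))
    (2;(1,1,1,1))
    (2;(1,1,2,2))
    (2;(1,2))
    (3;())
    (3;())
    (3;(1,1,1))
    (4;(1))
    (5;(1))


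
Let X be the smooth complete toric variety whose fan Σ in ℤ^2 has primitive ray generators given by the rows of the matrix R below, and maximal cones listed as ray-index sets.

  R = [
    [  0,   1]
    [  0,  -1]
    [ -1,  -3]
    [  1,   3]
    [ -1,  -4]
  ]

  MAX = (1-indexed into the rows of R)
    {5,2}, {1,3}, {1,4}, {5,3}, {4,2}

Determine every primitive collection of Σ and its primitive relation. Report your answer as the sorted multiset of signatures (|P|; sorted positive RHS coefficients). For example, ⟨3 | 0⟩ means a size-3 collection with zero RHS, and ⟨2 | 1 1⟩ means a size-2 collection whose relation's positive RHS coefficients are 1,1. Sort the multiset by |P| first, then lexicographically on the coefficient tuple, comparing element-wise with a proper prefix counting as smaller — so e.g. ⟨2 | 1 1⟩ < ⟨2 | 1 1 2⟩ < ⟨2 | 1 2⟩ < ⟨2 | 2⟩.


Primitive collections (5):

  {1,2}:  v_{1} + v_{2} = 0  so sig = ⟨2 | 0⟩
  {3,4}:  v_{3} + v_{4} = 0  so sig = ⟨2 | 0⟩
  {1,5}:  v_{1} + v_{5} = v_{3}  so sig = ⟨2 | 1⟩
  {2,3}:  v_{2} + v_{3} = v_{5}  so sig = ⟨2 | 1⟩
  {4,5}:  v_{4} + v_{5} = v_{2}  so sig = ⟨2 | 1⟩

Sorted signature multiset PRS(X):
[⟨2 | 0⟩, ⟨2 | 0⟩, ⟨2 | 1⟩, ⟨2 | 1⟩, ⟨2 | 1⟩]


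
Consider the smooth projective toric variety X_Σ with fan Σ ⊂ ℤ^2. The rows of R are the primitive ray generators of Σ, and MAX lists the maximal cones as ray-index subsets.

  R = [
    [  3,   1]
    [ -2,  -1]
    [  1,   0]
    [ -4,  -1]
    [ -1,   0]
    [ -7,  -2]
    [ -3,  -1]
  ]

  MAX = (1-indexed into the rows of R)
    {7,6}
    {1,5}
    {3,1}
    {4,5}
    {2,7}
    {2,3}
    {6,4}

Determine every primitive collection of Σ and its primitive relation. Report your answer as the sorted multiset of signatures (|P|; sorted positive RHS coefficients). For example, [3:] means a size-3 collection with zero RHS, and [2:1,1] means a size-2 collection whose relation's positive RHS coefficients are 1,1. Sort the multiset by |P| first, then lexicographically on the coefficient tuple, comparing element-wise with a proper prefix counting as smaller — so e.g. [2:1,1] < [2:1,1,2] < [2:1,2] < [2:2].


Δ(Σ) — 7 vertices, 14 min non-faces:

  P = {1,7}:  v_{1} + v_{7} = 0 — sig = [2:]
  P = {3,5}:  v_{3} + v_{5} = 0 — sig = [2:]
  P = {1,2}:  v_{1} + v_{2} = v_{3} — sig = [2:1]
  P = {1,4}:  v_{1} + v_{4} = v_{5} — sig = [2:1]
  P = {1,6}:  v_{1} + v_{6} = v_{4} — sig = [2:1]
  P = {2,5}:  v_{2} + v_{5} = v_{7} — sig = [2:1]
  P = {3,4}:  v_{3} + v_{4} = v_{7} — sig = [2:1]
  P = {3,7}:  v_{3} + v_{7} = v_{2} — sig = [2:1]
  P = {4,7}:  v_{4} + v_{7} = v_{6} — sig = [2:1]
  P = {5,7}:  v_{5} + v_{7} = v_{4} — sig = [2:1]
  P = {2,4}:  v_{2} + v_{4} = 2·v_{7} — sig = [2:2]
  P = {3,6}:  v_{3} + v_{6} = 2·v_{7} — sig = [2:2]
  P = {5,6}:  v_{5} + v_{6} = 2·v_{4} — sig = [2:2]
  P = {2,6}:  v_{2} + v_{6} = 3·v_{7} — sig = [2:3]

Hence PRS(X_Σ) =
    [2:]
    [2:]
    [2:1]
    [2:1]
    [2:1]
    [2:1]
    [2:1]
    [2:1]
    [2:1]
    [2:1]
    [2:2]
    [2:2]
    [2:2]
    [2:3]


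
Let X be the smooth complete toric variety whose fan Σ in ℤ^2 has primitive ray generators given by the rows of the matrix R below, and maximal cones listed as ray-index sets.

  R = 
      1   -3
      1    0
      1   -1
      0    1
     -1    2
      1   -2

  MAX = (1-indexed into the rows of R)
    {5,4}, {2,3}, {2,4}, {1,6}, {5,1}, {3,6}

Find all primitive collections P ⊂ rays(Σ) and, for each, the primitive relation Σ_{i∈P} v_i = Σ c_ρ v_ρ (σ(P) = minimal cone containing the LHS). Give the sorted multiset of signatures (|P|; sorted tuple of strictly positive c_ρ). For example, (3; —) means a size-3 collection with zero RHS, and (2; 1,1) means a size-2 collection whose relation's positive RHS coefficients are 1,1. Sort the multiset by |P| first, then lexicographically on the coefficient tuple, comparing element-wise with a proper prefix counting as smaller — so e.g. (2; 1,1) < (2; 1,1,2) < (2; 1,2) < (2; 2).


|primitive collections| = 9. Relations:

  • {5,6}:  v_{5} + v_{6} = 0  so sig = (2; —)
  • {1,4}:  v_{1} + v_{4} = v_{6}  so sig = (2; 1)
  • {3,4}:  v_{3} + v_{4} = v_{2}  so sig = (2; 1)
  • {3,5}:  v_{3} + v_{5} = v_{4}  so sig = (2; 1)
  • {4,6}:  v_{4} + v_{6} = v_{3}  so sig = (2; 1)
  • {1,2}:  v_{1} + v_{2} = v_{3} + v_{6}  so sig = (2; 1,1)
  • {1,3}:  v_{1} + v_{3} = 2·v_{6}  so sig = (2; 2)
  • {2,5}:  v_{2} + v_{5} = 2·v_{4}  so sig = (2; 2)
  • {2,6}:  v_{2} + v_{6} = 2·v_{3}  so sig = (2; 2)

Signatures (|P|; sorted positive RHS coefficients), sorted:
    |P|=2: 9 collections, coeffs (), (1), (1), (1), (1), (1,1), (2), (2), (2)


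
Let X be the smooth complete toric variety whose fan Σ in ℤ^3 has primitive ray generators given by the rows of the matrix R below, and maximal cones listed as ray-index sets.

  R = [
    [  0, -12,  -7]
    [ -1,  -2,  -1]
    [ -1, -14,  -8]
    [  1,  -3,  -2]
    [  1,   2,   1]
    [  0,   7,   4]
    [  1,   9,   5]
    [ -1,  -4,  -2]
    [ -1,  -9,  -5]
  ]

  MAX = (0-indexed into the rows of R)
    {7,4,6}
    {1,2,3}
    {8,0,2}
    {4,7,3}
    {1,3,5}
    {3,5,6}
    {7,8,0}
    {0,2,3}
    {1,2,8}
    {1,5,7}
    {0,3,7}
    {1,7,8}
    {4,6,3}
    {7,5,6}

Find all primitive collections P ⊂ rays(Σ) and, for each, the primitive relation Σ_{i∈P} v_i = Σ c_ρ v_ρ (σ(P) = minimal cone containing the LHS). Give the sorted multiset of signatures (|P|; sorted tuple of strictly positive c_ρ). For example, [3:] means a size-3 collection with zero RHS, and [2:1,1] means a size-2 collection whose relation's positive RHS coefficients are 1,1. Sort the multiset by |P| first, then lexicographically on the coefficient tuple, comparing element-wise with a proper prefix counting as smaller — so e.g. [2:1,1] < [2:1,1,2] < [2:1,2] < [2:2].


18 collections generate NE(X_Σ); each relation:

  P = {1,4}:  v_{1} + v_{4} = 0  ⟹  sig = [2:]
  P = {6,8}:  v_{6} + v_{8} = 0  ⟹  sig = [2:]
  P = {0,1}:  v_{0} + v_{1} = v_{2}  ⟹  sig = [2:1]
  P = {0,6}:  v_{0} + v_{6} = v_{3}  ⟹  sig = [2:1]
  P = {1,6}:  v_{1} + v_{6} = v_{5}  ⟹  sig = [2:1]
  P = {2,4}:  v_{2} + v_{4} = v_{0}  ⟹  sig = [2:1]
  P = {3,8}:  v_{3} + v_{8} = v_{0}  ⟹  sig = [2:1]
  P = {4,5}:  v_{4} + v_{5} = v_{6}  ⟹  sig = [2:1]
  P = {5,8}:  v_{5} + v_{8} = v_{1}  ⟹  sig = [2:1]
  P = {0,5}:  v_{0} + v_{5} = v_{1} + v_{3}  ⟹  sig = [2:1,1]
  P = {2,6}:  v_{2} + v_{6} = v_{1} + v_{3}  ⟹  sig = [2:1,1]
  P = {4,8}:  v_{4} + v_{8} = v_{3} + v_{7}  ⟹  sig = [2:1,1]
  P = {0,4}:  v_{0} + v_{4} = 2·v_{3} + v_{7}  ⟹  sig = [2:1,2]
  P = {2,5}:  v_{2} + v_{5} = 2·v_{1} + v_{3}  ⟹  sig = [2:1,2]
  P = {2,7}:  v_{2} + v_{7} = 2·v_{8}  ⟹  sig = [2:2]
  P = {3,5,7}:  v_{3} + v_{5} + v_{7} = 0  ⟹  sig = [3:]
  P = {1,3,7}:  v_{1} + v_{3} + v_{7} = v_{8}  ⟹  sig = [3:1]
  P = {3,6,7}:  v_{3} + v_{6} + v_{7} = v_{4}  ⟹  sig = [3:1]

so the primitive-relation signature multiset is
    |P|=2: 15 collections, coeffs (), (), (1), (1), (1), (1), (1), (1), (1), (1,1), (1,1), (1,1), (1,2), (1,2), (2)
    |P|=3: 3 collections, coeffs (), (1), (1)


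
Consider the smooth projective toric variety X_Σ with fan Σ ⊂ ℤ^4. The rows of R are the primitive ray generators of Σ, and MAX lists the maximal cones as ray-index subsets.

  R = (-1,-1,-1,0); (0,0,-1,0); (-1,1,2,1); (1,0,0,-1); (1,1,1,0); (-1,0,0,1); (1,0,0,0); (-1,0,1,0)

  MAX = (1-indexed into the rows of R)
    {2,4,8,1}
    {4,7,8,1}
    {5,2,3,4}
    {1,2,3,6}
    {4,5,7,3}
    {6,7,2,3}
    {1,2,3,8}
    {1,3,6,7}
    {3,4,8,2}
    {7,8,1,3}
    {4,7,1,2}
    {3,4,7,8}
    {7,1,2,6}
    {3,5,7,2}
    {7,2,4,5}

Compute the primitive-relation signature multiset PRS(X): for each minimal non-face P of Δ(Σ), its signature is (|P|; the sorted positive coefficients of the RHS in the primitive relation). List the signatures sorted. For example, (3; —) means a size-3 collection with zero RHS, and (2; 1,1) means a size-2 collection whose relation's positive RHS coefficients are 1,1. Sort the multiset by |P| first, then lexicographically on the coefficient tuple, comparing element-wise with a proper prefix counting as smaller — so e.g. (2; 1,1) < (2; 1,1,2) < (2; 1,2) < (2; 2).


Δ(Σ) — 8 vertices, 9 min non-faces:

  P={1,5}:  v_{1} + v_{5} = 0  ⟹  sig = (2; —)
  P={4,6}:  v_{4} + v_{6} = 0  ⟹  sig = (2; —)
  P={5,8}:  v_{5} + v_{8} = v_{3} + v_{4}  ⟹  sig = (2; 1,1)
  P={6,8}:  v_{6} + v_{8} = v_{1} + v_{3}  ⟹  sig = (2; 1,1)
  P={5,6}:  v_{5} + v_{6} = v_{2} + v_{3} + v_{7}  ⟹  sig = (2; 1,1,1)
  P={2,7,8}:  v_{2} + v_{7} + v_{8} = 0  ⟹  sig = (3; —)
  P={1,3,4}:  v_{1} + v_{3} + v_{4} = v_{8}  ⟹  sig = (3; 1)
  P={1,2,3,7}:  v_{1} + v_{2} + v_{3} + v_{7} = v_{6}  ⟹  sig = (4; 1)
  P={2,3,4,7}:  v_{2} + v_{3} + v_{4} + v_{7} = v_{5}  ⟹  sig = (4; 1)

Sorted signature multiset PRS(X):
    |P|=2: 5 collections, coeffs (), (), (1,1), (1,1), (1,1,1)
    |P|=3: 2 collections, coeffs (), (1)
    |P|=4: 2 collections, coeffs (1), (1)


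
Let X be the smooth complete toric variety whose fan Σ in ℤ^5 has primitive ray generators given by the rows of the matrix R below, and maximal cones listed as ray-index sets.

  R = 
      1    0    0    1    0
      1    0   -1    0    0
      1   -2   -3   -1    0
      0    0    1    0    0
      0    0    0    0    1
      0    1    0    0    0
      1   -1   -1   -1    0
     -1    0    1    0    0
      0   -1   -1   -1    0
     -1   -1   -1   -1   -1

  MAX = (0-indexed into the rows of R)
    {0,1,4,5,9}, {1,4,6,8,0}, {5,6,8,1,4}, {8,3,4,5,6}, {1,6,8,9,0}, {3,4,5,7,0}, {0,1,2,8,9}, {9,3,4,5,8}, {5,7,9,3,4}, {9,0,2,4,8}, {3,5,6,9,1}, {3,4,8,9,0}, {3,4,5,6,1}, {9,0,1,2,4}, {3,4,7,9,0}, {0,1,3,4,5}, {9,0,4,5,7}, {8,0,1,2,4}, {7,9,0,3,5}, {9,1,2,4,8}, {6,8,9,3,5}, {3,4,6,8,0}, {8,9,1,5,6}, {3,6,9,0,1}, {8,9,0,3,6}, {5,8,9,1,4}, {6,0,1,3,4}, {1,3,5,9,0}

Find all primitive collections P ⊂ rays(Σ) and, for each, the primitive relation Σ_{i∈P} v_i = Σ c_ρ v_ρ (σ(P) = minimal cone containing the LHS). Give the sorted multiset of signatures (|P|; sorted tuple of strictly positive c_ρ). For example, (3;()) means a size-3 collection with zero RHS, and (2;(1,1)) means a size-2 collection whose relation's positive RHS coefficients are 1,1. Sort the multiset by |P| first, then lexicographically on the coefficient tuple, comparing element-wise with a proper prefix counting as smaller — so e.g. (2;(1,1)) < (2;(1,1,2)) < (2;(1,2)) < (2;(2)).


Minimal non-faces — 14 found among 10 rays, 28 max cones:

  P = {1,7}:  v_{1} + v_{7} = 0 ; sig = (2;())
  P = {6,7}:  v_{6} + v_{7} = v_{3} + v_{8} ; sig = (2;(1,1))
  P = {7,8}:  v_{7} + v_{8} = v_{3} + v_{4} + v_{9} ; sig = (2;(1,1,1))
  P = {2,7}:  v_{2} + v_{7} = v_{0} + v_{4} + v_{8} + v_{9} ; sig = (2;(1,1,1,1))
  P = {2,5}:  v_{2} + v_{5} = 2·v_{1} + v_{4} + v_{9} ; sig = (2;(1,1,2))
  P = {2,6}:  v_{2} + v_{6} = v_{0} + v_{1} + 3·v_{8} ; sig = (2;(1,1,3))
  P = {2,3}:  v_{2} + v_{3} = v_{0} + 2·v_{8} ; sig = (2;(1,2))
  P = {0,5,8}:  v_{0} + v_{5} + v_{8} = v_{1} ; sig = (3;(1))
  P = {1,3,8}:  v_{1} + v_{3} + v_{8} = v_{6} ; sig = (3;(1))
  P = {0,5,6}:  v_{0} + v_{5} + v_{6} = 2·v_{1} + v_{3} ; sig = (3;(1,2))
  P = {4,6,9}:  v_{4} + v_{6} + v_{9} = 2·v_{8} ; sig = (3;(2))
  P = {1,3,4,9}:  v_{1} + v_{3} + v_{4} + v_{9} = v_{8} ; sig = (4;(1))
  P = {0,3,4,5,9}:  v_{0} + v_{3} + v_{4} + v_{5} + v_{9} = 0 ; sig = (5;())
  P = {0,1,4,8,9}:  v_{0} + v_{1} + v_{4} + v_{8} + v_{9} = v_{2} ; sig = (5;(1))

Hence PRS(X_Σ) =
{ (2;()),  (2;(1,1)),  (2;(1,1,1)),  (2;(1,1,1,1)),  (2;(1,1,2)),  (2;(1,1,3)),  (2;(1,2)),  (3;(1)) ×2,  (3;(1,2)),  (3;(2)),  (4;(1)),  (5;()),  (5;(1)) }


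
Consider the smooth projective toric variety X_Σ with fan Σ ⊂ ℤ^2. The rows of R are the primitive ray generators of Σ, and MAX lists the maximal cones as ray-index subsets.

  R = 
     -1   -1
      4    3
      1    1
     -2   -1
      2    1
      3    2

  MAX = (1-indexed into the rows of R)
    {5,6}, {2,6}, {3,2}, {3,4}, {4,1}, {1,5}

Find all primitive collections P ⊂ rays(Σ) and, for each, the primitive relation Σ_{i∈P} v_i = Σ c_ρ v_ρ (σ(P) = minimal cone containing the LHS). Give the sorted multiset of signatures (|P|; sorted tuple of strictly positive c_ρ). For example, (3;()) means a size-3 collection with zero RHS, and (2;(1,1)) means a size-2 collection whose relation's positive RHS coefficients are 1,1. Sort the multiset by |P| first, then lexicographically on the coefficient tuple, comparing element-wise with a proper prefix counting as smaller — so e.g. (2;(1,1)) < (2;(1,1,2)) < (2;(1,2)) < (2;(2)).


Minimal non-faces — 9 found among 6 rays, 6 max cones:

  P={1,3}:  v_{1} + v_{3} = 0 — sig = (2;())
  P={4,5}:  v_{4} + v_{5} = 0 — sig = (2;())
  P={1,2}:  v_{1} + v_{2} = v_{6} — sig = (2;(1))
  P={1,6}:  v_{1} + v_{6} = v_{5} — sig = (2;(1))
  P={3,5}:  v_{3} + v_{5} = v_{6} — sig = (2;(1))
  P={3,6}:  v_{3} + v_{6} = v_{2} — sig = (2;(1))
  P={4,6}:  v_{4} + v_{6} = v_{3} — sig = (2;(1))
  P={2,4}:  v_{2} + v_{4} = 2·v_{3} — sig = (2;(2))
  P={2,5}:  v_{2} + v_{5} = 2·v_{6} — sig = (2;(2))

Hence PRS(X_Σ) =
[(2;()), (2;()), (2;(1)), (2;(1)), (2;(1)), (2;(1)), (2;(1)), (2;(2)), (2;(2))]
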